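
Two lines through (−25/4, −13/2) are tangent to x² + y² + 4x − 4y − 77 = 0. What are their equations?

A line y − (−13/2) = m(x − (−25/4)) is tangent when its distance from (−2, 2) is √85:
[m·(17/4) − (17/2)]² = 85(m² + 1)
63m² + 68m + 12 = 0, so m = −6/7 or m = −2/9.
Through (−25/4, −13/2) these give 6x + 7y = −83 and 2x + 9y = −71.

6x + 7y = −83 and 2x + 9y = −71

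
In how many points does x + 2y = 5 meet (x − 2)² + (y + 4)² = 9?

Substituting the line into the circle gives 5x² − 42x + 149 = 0.
Discriminant = (−42)² − 4·5·(149) = −1216 < 0.
No real roots: the line does not meet the circle.

0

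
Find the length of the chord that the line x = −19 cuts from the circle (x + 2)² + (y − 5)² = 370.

18

Centre (−2, 5), r² = 370. Perpendicular distance d from centre to line = |17| / √1 = 17.
Half the chord is √(r² − d²) = √(81), so the full chord is 18.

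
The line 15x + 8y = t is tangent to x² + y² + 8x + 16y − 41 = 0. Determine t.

Tangency holds when the distance from the centre (−4, −8) to the line equals the radius 11:
|15·(−4) + 8·(−8) − t| / √289 = 11
|t − (−124)| = 11·17, so t = 63 or t = −311.

t = −311 or t = 63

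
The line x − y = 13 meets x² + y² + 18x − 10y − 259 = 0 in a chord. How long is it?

√2

Centre (−9, 5), r² = 365. Perpendicular distance d from centre to line = |−27| / √2 = 27/√2.
Chord = 2√(r² − d²) = 2·√(1/2) = √2.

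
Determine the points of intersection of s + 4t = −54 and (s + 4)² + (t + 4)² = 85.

Express t = (−54 − s)/4 and substitute into the circle:
17s² + 204s + 340 = 0  ⟹  s² + 12s + 20 = 0
s = −2 or s = −10, giving (−2, −13) and (−10, −11).

(−10, −11) and (−2, −13)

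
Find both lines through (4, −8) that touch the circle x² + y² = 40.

x + 3y = −20 and 3x − y = 20

Write the tangent as mx − y + (−8 − m·(4)) = 0 and set its distance from the centre to 2√10:
(−4m − (8))² = 40(m² + 1)
3m² − 8m − 3 = 0, so m = −1/3 or m = 3.
With m = −1/3: x + 3y = −20. With m = 3: 3x − y = 20.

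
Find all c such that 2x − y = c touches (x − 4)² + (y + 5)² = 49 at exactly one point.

For a tangent, require d(centre, line) = r = 7.
|2·4 − 1·(−5) − c| / √5 = 7
|c − (13)| = 7√5.

c = 13 ± 7√5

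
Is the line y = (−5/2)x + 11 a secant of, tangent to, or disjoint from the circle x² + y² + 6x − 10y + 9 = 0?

Substituting the line into the circle gives 29x² − 96x + 80 = 0.
Δ = 9216 − 9280 = −64.
No real roots: the line does not meet the circle.

disjoint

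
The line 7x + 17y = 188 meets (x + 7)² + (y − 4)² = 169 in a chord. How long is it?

Substitute y = (188 − 7x)/17:
338x² + 2366x − 20280 = 0  ⟹  x² + 7x − 60 = 0
x = 5 or x = −12, giving (5, 9) and (−12, 16).
|(5, 9) − (−12, 16)| = √((17)² + (−7)²) = 13√2.

13√2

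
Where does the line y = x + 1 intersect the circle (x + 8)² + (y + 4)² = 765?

(−26, −25) and (13, 14)

Express y = x + 1 and substitute into the circle:
2x² + 26x − 676 = 0  ⟹  x² + 13x − 338 = 0
x = 13 or x = −26, giving (13, 14) and (−26, −25).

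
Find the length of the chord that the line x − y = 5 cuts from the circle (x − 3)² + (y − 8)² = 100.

Express y = x − 5 and substitute into the circle:
2x² − 32x + 78 = 0  ⟹  x² − 16x + 39 = 0
x = 13 or x = 3, giving (13, 8) and (3, −2).
Chord length = distance between (13, 8) and (3, −2) = √200 = 10√2.

10√2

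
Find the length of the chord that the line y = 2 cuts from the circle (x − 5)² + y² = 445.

42

Express y = 2 and substitute into the circle:
x² − 10x − 416 = 0
x = 26 or x = −16, giving (26, 2) and (−16, 2).
Chord length = distance between (26, 2) and (−16, 2) = √1764 = 42.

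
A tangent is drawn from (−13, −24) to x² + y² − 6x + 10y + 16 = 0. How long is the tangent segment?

√599

Centre (3, −5), r² = 18. |PO|² = (−16)² + (−19)² = 617.
Power of the point: PT² = |PO|² − r² = 599, so PT = √599.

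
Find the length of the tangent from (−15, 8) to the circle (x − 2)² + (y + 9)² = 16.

√562

With centre O = (2, −9), |OP|² = 578 and r² = 16.
The tangent meets the radius at right angles, so tangent² = |PO|² − r² = 578 − 16 = 562.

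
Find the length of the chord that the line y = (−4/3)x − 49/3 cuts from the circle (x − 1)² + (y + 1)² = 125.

10

Express y = (−49 − 4x)/3 and substitute into the circle:
25x² + 350x + 1000 = 0  ⟹  x² + 14x + 40 = 0
x = −4 or x = −10, giving (−4, −11) and (−10, −3).
Chord length = distance between (−4, −11) and (−10, −3) = √100 = 10.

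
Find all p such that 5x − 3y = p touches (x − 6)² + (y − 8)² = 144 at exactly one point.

p = 6 ± 12√34

For a tangent, require d(centre, line) = r = 12.
|5·6 − 3·8 − p| / √34 = 12
|p − (6)| = 12√34.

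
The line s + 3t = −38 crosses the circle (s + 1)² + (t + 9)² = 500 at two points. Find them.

(−23, −5) and (19, −19)

Substitute t = (−38 − s)/3:
10s² + 40s − 4370 = 0  ⟹  s² + 4s − 437 = 0
s = 19 or s = −23, giving (19, −19) and (−23, −5).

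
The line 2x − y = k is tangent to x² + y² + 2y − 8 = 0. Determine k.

k = 1 ± 3√5

Tangency holds when the distance from the centre (0, −1) to the line equals the radius 3:
|2·0 − 1·(−1) − k| / √5 = 3
|k − (1)| = 3√5.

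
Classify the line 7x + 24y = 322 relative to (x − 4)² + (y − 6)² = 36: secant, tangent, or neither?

tangent

Substituting the line into the circle gives 625x² − 7100x + 20164 = 0.
Discriminant = (−7100)² − 4·625·(20164) = 0.
A repeated root: the line is tangent.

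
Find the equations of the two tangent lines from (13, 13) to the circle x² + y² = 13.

3x − 2y = 13 and 2x − 3y = −13

Let a tangent through (13, 13) have slope m. Its distance from (0, 0) must equal √13:
[m·(−13) − (−13)]² = 13(m² + 1)
6m² − 13m + 6 = 0, so m = 3/2 or m = 2/3.
With m = 3/2: 3x − 2y = 13. With m = 2/3: 2x − 3y = −13.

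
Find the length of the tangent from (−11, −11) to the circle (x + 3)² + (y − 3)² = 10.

The centre is (−3, 3) and r = √10. The square of the distance from P to the centre is 64 + 196 = 260.
By the tangent–radius right angle, tangent length = √(|PO|² − r²) = √250 = 5√10.

5√10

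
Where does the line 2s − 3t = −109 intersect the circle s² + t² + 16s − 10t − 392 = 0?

From the line, t = (109 + 2s)/3. Substituting:
13s² + 520s + 5083 = 0  ⟹  s² + 40s + 391 = 0
s = −17 or s = −23, giving (−17, 25) and (−23, 21).

(−23, 21) and (−17, 25)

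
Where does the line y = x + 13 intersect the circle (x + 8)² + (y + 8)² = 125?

(−19, −6) and (−10, 3)

Express y = x + 13 and substitute into the circle:
2x² + 58x + 380 = 0  ⟹  x² + 29x + 190 = 0
x = −10 or x = −19, giving (−10, 3) and (−19, −6).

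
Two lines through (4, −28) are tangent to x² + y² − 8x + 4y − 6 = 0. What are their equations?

Let a tangent through (4, −28) have slope m. Its distance from (4, −2) must equal √26:
[m·(0) − (26)]² = 26(m² + 1)
m² − 25 = 0, so m = −5 or m = 5.
With m = −5: 5x + y = −8. With m = 5: 5x − y = 48.

5x + y = −8 and 5x − y = 48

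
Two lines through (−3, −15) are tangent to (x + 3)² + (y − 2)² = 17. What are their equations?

4x + y = −27 and 4x − y = 3

Write the tangent as mx − y + (−15 − m·(−3)) = 0 and set its distance from the centre to √17:
(0m − (17))² = 17(m² + 1)
m² − 16 = 0, so m = −4 or m = 4.
Through (−3, −15) these give 4x + y = −27 and 4x − y = 3.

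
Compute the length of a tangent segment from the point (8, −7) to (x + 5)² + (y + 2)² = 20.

The centre is (−5, −2) and r = 2√5. The square of the distance from P to the centre is 169 + 25 = 194.
The tangent meets the radius at right angles, so tangent² = |PO|² − r² = 194 − 20 = 174.

√174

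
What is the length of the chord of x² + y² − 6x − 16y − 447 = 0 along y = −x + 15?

32√2

The distance from (3, 8) to the line is 4/√2, and r² = 520.
Half the chord is √(r² − d²) = √(512), so the full chord is 32√2.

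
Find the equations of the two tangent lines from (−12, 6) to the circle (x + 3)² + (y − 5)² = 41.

A line y − (6) = m(x − (−12)) is tangent when its distance from (−3, 5) is √41:
(9m − (−1))² = 41(m² + 1)
20m² + 9m − 20 = 0, so m = −5/4 or m = 4/5.
Through (−12, 6) these give 5x + 4y = −36 and 4x − 5y = −78.

5x + 4y = −36 and 4x − 5y = −78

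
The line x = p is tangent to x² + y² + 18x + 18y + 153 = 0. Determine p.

Tangency holds when the distance from the centre (−9, −9) to the line equals the radius 3:
|1·(−9) + 0·(−9) − p| / √1 = 3
|p − (−9)| = 3, so p = −6 or p = −12.

p = −12 or p = −6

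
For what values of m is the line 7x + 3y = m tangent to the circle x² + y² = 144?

The line touches the circle iff its distance from (0, 0) is 12:
|7·0 + 3·0 − m| / √58 = 12
|m| = 12√58.

m = ±12√58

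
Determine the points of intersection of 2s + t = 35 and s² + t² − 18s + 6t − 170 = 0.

Substitute t = −2s + 35:
5s² − 170s + 1265 = 0  ⟹  s² − 34s + 253 = 0
s = 23 or s = 11, giving (23, −11) and (11, 13).

(11, 13) and (23, −11)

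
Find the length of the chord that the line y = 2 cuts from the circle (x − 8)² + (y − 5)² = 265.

Centre (8, 5), r² = 265. Perpendicular distance d from centre to line = |3| / √1 = 3.
Half the chord is √(r² − d²) = √(256), so the full chord is 32.

32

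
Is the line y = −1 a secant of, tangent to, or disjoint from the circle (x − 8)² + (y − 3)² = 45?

secant

Substituting the line into the circle gives x² − 16x + 35 = 0.
Discriminant = (−16)² − 4·1·(35) = 116 > 0.
Two real roots: the line is a secant.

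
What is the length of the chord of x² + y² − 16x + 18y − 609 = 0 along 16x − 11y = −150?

Express y = (150 + 16x)/11 and substitute into the circle:
377x² + 6032x − 21489 = 0  ⟹  x² + 16x − 57 = 0
x = 3 or x = −19, giving (3, 18) and (−19, −14).
Chord length = distance between (3, 18) and (−19, −14) = √1508 = 2√377.

2√377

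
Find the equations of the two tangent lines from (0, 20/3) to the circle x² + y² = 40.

x − 3y = −20 and x + 3y = 20

Write the tangent as mx − y + (20/3 − m·(0)) = 0 and set its distance from the centre to 2√10:
(0m − (−20/3))² = 40(m² + 1)
9m² − 1 = 0, so m = 1/3 or m = −1/3.
Through (0, 20/3) these give x − 3y = −20 and x + 3y = 20.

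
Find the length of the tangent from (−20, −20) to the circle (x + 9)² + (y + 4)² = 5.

2√93

Centre (−9, −4), r² = 5. |PO|² = (−11)² + (−16)² = 377.
By the tangent–radius right angle, tangent length = √(|PO|² − r²) = √372 = 2√93.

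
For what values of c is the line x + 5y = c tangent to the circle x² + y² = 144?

c = ±12√26

The line touches the circle iff its distance from (0, 0) is 12:
|1·0 + 5·0 − c| / √26 = 12
|c| = 12√26.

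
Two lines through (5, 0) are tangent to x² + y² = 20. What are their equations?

A line y − (0) = m(x − (5)) is tangent when its distance from (0, 0) is 2√5:
(−5m − (0))² = 20(m² + 1)
m² − 4 = 0, so m = −2 or m = 2.
Through (5, 0) these give 2x + y = 10 and 2x − y = 10.

2x + y = 10 and 2x − y = 10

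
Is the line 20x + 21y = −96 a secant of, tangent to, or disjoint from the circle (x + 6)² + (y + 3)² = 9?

d² = (20·(−6) + 21·(−3) − (−96))²/841 = 9; r² = 9.
Since d² = r², the line is tangent.

tangent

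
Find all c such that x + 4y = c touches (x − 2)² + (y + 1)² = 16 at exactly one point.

c = −2 ± 4√17

The line touches the circle iff its distance from (2, −1) is 4:
|1·2 + 4·(−1) − c| / √17 = 4
|c − (−2)| = 4√17.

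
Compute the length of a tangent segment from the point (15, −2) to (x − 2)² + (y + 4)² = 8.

√165

The centre is (2, −4) and r = 2√2. The square of the distance from P to the centre is 169 + 4 = 173.
The tangent meets the radius at right angles, so tangent² = |PO|² − r² = 173 − 8 = 165.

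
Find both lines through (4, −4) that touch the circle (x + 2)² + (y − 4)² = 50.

7x − y = 32 and x + 7y = −24

Write the tangent as mx − y + (−4 − m·(4)) = 0 and set its distance from the centre to 5√2:
(−6m − (8))² = 50(m² + 1)
7m² − 48m − 7 = 0, so m = 7 or m = −1/7.
Through (4, −4) these give 7x − y = 32 and x + 7y = −24.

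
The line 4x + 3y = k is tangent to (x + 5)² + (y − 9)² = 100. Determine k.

k = −43 or k = 57

Tangency holds when the distance from the centre (−5, 9) to the line equals the radius 10:
|4·(−5) + 3·9 − k| / √25 = 10
|k − (7)| = 10·5, so k = 57 or k = −43.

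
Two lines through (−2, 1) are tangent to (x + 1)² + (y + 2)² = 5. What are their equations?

2x − y = −5 and x + 2y = 0

A line y − (1) = m(x − (−2)) is tangent when its distance from (−1, −2) is √5:
(1m − (−3))² = 5(m² + 1)
2m² − 3m − 2 = 0, so m = 2 or m = −1/2.
With m = 2: 2x − y = −5. With m = −1/2: x + 2y = 0.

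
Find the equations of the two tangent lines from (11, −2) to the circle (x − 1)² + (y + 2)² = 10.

x − 3y = 17 and x + 3y = 5

Write the tangent as mx − y + (−2 − m·(11)) = 0 and set its distance from the centre to √10:
(−10m − (0))² = 10(m² + 1)
9m² − 1 = 0, so m = 1/3 or m = −1/3.
With m = 1/3: x − 3y = 17. With m = −1/3: x + 3y = 5.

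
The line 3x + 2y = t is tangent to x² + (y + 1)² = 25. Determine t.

t = −2 ± 5√13

Tangency holds when the distance from the centre (0, −1) to the line equals the radius 5:
|3·0 + 2·(−1) − t| / √13 = 5
|t − (−2)| = 5√13.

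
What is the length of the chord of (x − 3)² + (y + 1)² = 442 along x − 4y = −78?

Centre (3, −1), r² = 442. Perpendicular distance d from centre to line = |85| / √17 = 85/√17.
Chord = 2√(r² − d²) = 2·√(17) = 2√17.

2√17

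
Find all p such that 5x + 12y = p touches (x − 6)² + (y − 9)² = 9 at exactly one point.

The line touches the circle iff its distance from (6, 9) is 3:
|5·6 + 12·9 − p| / √169 = 3
|p − (138)| = 3·13, so p = 177 or p = 99.

p = 99 or p = 177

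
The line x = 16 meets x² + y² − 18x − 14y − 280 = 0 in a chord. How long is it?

The line gives x = 16. Substituting into the circle:
y² − 14y − 312 = 0
y = 26 or y = −12, giving (16, 26) and (16, −12).
|(16, 26) − (16, −12)| = √((0)² + (38)²) = 38.

38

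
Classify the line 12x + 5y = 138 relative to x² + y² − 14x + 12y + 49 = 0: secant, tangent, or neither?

neither

Substituting the line into the circle gives 169x² − 4382x + 28549 = 0.
Δ = 19201924 − 19299124 = −97200.
No real roots: the line does not meet the circle.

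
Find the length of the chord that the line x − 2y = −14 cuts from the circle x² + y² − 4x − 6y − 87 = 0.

The distance from (2, 3) to the line is 10/√5, and r² = 100.
Chord = 2√(r² − d²) = 2·√(80) = 8√5.

8√5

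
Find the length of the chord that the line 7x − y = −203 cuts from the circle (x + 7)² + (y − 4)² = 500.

10√2

From the line, y = 7x + 203. Substituting:
50x² + 2800x + 39150 = 0  ⟹  x² + 56x + 783 = 0
x = −27 or x = −29, giving (−27, 14) and (−29, 0).
Chord length = distance between (−27, 14) and (−29, 0) = √200 = 10√2.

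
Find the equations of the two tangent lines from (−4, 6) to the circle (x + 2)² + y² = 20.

x + 2y = 8 and 2x − y = −14

Write the tangent as mx − y + (6 − m·(−4)) = 0 and set its distance from the centre to 2√5:
[m·(2) − (−6)]² = 20(m² + 1)
2m² − 3m − 2 = 0, so m = −1/2 or m = 2.
With m = −1/2: x + 2y = 8. With m = 2: 2x − y = −14.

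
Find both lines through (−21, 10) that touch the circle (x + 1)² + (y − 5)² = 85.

2x − 9y = −132 and 6x + 7y = −56

Write the tangent as mx − y + (10 − m·(−21)) = 0 and set its distance from the centre to √85:
[m·(20) − (−5)]² = 85(m² + 1)
63m² + 40m − 12 = 0, so m = 2/9 or m = −6/7.
With m = 2/9: 2x − 9y = −132. With m = −6/7: 6x + 7y = −56.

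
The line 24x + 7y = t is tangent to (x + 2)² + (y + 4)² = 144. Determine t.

The line touches the circle iff its distance from (−2, −4) is 12:
|24·(−2) + 7·(−4) − t| / √625 = 12
|t − (−76)| = 12·25, so t = 224 or t = −376.

t = −376 or t = 224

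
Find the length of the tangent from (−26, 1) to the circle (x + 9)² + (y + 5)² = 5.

Centre (−9, −5), r² = 5. |PO|² = (−17)² + (6)² = 325.
By the tangent–radius right angle, tangent length = √(|PO|² − r²) = √320 = 8√5.

8√5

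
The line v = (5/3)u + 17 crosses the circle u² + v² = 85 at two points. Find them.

Substitute v = (51 + 5u)/3:
34u² + 510u + 1836 = 0  ⟹  u² + 15u + 54 = 0
u = −6 or u = −9, giving (−6, 7) and (−9, 2).

(−9, 2) and (−6, 7)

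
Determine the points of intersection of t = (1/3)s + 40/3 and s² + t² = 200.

Substitute t = (40 + s)/3:
10s² + 80s − 200 = 0  ⟹  s² + 8s − 20 = 0
s = 2 or s = −10, giving (2, 14) and (−10, 10).

(−10, 10) and (2, 14)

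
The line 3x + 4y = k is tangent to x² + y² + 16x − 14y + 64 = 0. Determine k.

k = −31 or k = 39

For a tangent, require d(centre, line) = r = 7.
|3·(−8) + 4·7 − k| / √25 = 7
|k − (4)| = 7·5, so k = 39 or k = −31.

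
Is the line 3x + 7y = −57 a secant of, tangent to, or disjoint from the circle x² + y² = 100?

secant

Centre (0, 0), r² = 100. Distance² from centre to line = (57)²/58 = 3249/58.
Since d² < r², the line cuts the circle twice.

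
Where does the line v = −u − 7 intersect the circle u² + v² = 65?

(−8, 1) and (1, −8)

Substitute v = −u − 7:
2u² + 14u − 16 = 0  ⟹  u² + 7u − 8 = 0
u = 1 or u = −8, giving (1, −8) and (−8, 1).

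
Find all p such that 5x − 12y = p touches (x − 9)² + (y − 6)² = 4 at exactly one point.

For a tangent, require d(centre, line) = r = 2.
|5·9 − 12·6 − p| / √169 = 2
|p − (−27)| = 2·13, so p = −1 or p = −53.

p = −53 or p = −1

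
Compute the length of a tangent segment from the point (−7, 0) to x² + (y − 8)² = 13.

10

With centre O = (0, 8), |OP|² = 113 and r² = 13.
The tangent meets the radius at right angles, so tangent² = |PO|² − r² = 113 − 13 = 100.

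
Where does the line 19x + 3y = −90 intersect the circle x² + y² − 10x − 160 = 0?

(−6, 8) and (−3, −11)

Express y = (−90 − 19x)/3 and substitute into the circle:
370x² + 3330x + 6660 = 0  ⟹  x² + 9x + 18 = 0
x = −3 or x = −6, giving (−3, −11) and (−6, 8).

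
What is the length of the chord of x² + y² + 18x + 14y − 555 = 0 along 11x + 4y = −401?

2√137

Centre (−9, −7), r² = 685. Perpendicular distance d from centre to line = |274| / √137 = 274/√137.
Chord = 2√(r² − d²) = 2·√(137) = 2√137.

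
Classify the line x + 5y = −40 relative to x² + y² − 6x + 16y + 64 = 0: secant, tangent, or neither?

secant

Centre (3, −8), r² = 9. Distance² from centre to line = (3)²/26 = 9/26.
Since d² < r², the line cuts the circle twice.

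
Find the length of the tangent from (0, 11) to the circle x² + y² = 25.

4√6

Centre (0, 0), r² = 25. |PO|² = (0)² + (11)² = 121.
By the tangent–radius right angle, tangent length = √(|PO|² − r²) = √96 = 4√6.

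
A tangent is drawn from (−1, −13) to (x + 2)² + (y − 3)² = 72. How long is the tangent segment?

√185

The centre is (−2, 3) and r = 6√2. The square of the distance from P to the centre is 1 + 256 = 257.
By the tangent–radius right angle, tangent length = √(|PO|² − r²) = √185.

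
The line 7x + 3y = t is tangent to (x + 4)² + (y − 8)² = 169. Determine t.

The line touches the circle iff its distance from (−4, 8) is 13:
|7·(−4) + 3·8 − t| / √58 = 13
|t − (−4)| = 13√58.

t = −4 ± 13√58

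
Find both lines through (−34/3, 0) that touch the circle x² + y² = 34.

Let a tangent through (−34/3, 0) have slope m. Its distance from (0, 0) must equal √34:
[m·(34/3) − (0)]² = 34(m² + 1)
25m² − 9 = 0, so m = 3/5 or m = −3/5.
Through (−34/3, 0) these give 3x − 5y = −34 and 3x + 5y = −34.

3x − 5y = −34 and 3x + 5y = −34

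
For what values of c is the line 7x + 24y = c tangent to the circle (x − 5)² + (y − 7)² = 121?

c = −72 or c = 478

Tangency holds when the distance from the centre (5, 7) to the line equals the radius 11:
|7·5 + 24·7 − c| / √625 = 11
|c − (203)| = 11·25, so c = 478 or c = −72.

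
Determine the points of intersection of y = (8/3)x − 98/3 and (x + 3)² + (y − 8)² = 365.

Express y = (−98 + 8x)/3 and substitute into the circle:
73x² − 1898x + 11680 = 0  ⟹  x² − 26x + 160 = 0
x = 16 or x = 10, giving (16, 10) and (10, −6).

(10, −6) and (16, 10)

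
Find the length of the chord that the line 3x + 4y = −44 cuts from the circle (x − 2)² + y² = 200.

The distance from (2, 0) to the line is 50/√25, and r² = 200.
Half the chord is √(r² − d²) = √(100), so the full chord is 20.

20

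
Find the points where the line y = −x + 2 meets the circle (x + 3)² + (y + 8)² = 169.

Substitute y = −x + 2:
2x² − 14x − 60 = 0  ⟹  x² − 7x − 30 = 0
x = 10 or x = −3, giving (10, −8) and (−3, 5).

(−3, 5) and (10, −8)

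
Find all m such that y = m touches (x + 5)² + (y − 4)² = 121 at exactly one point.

m = −7 or m = 15

Tangency holds when the distance from the centre (−5, 4) to the line equals the radius 11:
|0·(−5) + 1·4 − m| / √1 = 11
|m − (4)| = 11, so m = 15 or m = −7.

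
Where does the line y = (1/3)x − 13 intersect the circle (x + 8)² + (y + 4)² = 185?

(−12, −17) and (3, −12)

Substitute y = (−39 + x)/3:
10x² + 90x − 360 = 0  ⟹  x² + 9x − 36 = 0
x = 3 or x = −12, giving (3, −12) and (−12, −17).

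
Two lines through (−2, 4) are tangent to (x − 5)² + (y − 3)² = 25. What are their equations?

4x + 3y = 4 and 3x − 4y = −22

Let a tangent through (−2, 4) have slope m. Its distance from (5, 3) must equal 5:
[m·(7) − (−1)]² = 25(m² + 1)
12m² + 7m − 12 = 0, so m = −4/3 or m = 3/4.
Through (−2, 4) these give 4x + 3y = 4 and 3x − 4y = −22.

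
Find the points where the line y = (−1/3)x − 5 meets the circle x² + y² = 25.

(−3, −4) and (0, −5)

From the line, y = (−15 − x)/3. Substituting:
10x² + 30x = 0  ⟹  x² + 3x = 0
x = 0 or x = −3, giving (0, −5) and (−3, −4).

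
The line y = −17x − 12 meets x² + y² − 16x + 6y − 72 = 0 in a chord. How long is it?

√290

From the line, y = −17x − 12. Substituting:
290x² + 290x = 0  ⟹  x² + x = 0
x = 0 or x = −1, giving (0, −12) and (−1, 5).
|(0, −12) − (−1, 5)| = √((1)² + (−17)²) = √290.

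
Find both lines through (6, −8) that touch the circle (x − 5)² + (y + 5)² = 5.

2x − y = 20 and x + 2y = −10

Write the tangent as mx − y + (−8 − m·(6)) = 0 and set its distance from the centre to √5:
(−1m − (3))² = 5(m² + 1)
2m² − 3m − 2 = 0, so m = 2 or m = −1/2.
With m = 2: 2x − y = 20. With m = −1/2: x + 2y = −10.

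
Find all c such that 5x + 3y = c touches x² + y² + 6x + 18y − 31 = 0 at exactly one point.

c = −42 ± 11√34

For a tangent, require d(centre, line) = r = 11.
|5·(−3) + 3·(−9) − c| / √34 = 11
|c − (−42)| = 11√34.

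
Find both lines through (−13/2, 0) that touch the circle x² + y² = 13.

Write the tangent as mx − y + (0 − m·(−13/2)) = 0 and set its distance from the centre to √13:
[m·(13/2) − (0)]² = 13(m² + 1)
9m² − 4 = 0, so m = −2/3 or m = 2/3.
Through (−13/2, 0) these give 2x + 3y = −13 and 2x − 3y = −13.

2x + 3y = −13 and 2x − 3y = −13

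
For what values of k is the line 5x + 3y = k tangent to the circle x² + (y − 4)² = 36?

The line touches the circle iff its distance from (0, 4) is 6:
|5·0 + 3·4 − k| / √34 = 6
|k − (12)| = 6√34.

k = 12 ± 6√34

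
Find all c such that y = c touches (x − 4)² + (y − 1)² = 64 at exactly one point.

c = −7 or c = 9

Tangency holds when the distance from the centre (4, 1) to the line equals the radius 8:
|0·4 + 1·1 − c| / √1 = 8
|c − (1)| = 8, so c = 9 or c = −7.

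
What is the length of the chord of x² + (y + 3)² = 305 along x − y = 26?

Centre (0, −3), r² = 305. Perpendicular distance d from centre to line = |−23| / √2 = 23/√2.
Chord = 2√(r² − d²) = 2·√(81/2) = 9√2.

9√2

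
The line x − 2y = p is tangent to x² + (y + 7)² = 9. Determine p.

Tangency holds when the distance from the centre (0, −7) to the line equals the radius 3:
|1·0 − 2·(−7) − p| / √5 = 3
|p − (14)| = 3√5.

p = 14 ± 3√5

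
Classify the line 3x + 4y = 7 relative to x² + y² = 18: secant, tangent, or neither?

d² = (3·0 + 4·0 − (7))²/25 = 49/25; r² = 18.
Since d² < r², the line cuts the circle twice.

secant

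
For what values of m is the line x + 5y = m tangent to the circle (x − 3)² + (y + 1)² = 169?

m = −2 ± 13√26

For a tangent, require d(centre, line) = r = 13.
|1·3 + 5·(−1) − m| / √26 = 13
|m − (−2)| = 13√26.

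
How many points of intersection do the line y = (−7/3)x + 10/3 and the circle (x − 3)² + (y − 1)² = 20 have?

Centre (3, 1), r² = 20. Distance² from centre to line = (14)²/58 = 98/29.
Since d² < r², the line cuts the circle twice.

2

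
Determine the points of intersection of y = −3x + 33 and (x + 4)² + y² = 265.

Substitute y = −3x + 33:
10x² − 190x + 840 = 0  ⟹  x² − 19x + 84 = 0
x = 12 or x = 7, giving (12, −3) and (7, 12).

(7, 12) and (12, −3)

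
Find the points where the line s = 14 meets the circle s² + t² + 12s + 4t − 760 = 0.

(14, −22) and (14, 18)

The line gives s = 14. Substituting into the circle:
t² + 4t − 396 = 0
t = 18 or t = −22, giving (14, 18) and (14, −22).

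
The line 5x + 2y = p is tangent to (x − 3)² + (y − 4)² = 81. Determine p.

p = 23 ± 9√29

Tangency holds when the distance from the centre (3, 4) to the line equals the radius 9:
|5·3 + 2·4 − p| / √29 = 9
|p − (23)| = 9√29.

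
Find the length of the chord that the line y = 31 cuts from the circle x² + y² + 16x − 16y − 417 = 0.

8

The distance from (−8, 8) to the line is 23, and r² = 545.
Half the chord is √(r² − d²) = √(16), so the full chord is 8.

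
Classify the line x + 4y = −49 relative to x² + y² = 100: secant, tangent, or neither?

Substituting the line into the circle gives 17x² + 98x + 801 = 0.
Δ = 9604 − 54468 = −44864.
No real roots: the line does not meet the circle.

neither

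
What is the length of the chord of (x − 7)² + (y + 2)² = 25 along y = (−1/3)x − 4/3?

The distance from (7, −2) to the line is 5/√10, and r² = 25.
Chord = 2√(r² − d²) = 2·√(45/2) = 3√10.

3√10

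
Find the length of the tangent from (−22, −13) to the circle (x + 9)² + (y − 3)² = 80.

The centre is (−9, 3) and r = 4√5. The square of the distance from P to the centre is 169 + 256 = 425.
By the tangent–radius right angle, tangent length = √(|PO|² − r²) = √345.

√345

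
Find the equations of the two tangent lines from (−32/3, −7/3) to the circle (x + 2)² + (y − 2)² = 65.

Write the tangent as mx − y + (−7/3 − m·(−32/3)) = 0 and set its distance from the centre to √65:
[m·(26/3) − (13/3)]² = 65(m² + 1)
7m² − 52m − 32 = 0, so m = 8 or m = −4/7.
Through (−32/3, −7/3) these give 8x − y = −83 and 4x + 7y = −59.

8x − y = −83 and 4x + 7y = −59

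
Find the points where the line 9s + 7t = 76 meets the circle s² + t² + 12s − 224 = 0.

(−4, 16) and (10, −2)

Substitute t = (76 − 9s)/7:
130s² − 780s − 5200 = 0  ⟹  s² − 6s − 40 = 0
s = 10 or s = −4, giving (10, −2) and (−4, 16).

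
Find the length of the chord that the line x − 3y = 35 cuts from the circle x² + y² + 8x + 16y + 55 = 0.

Express y = (−35 + x)/3 and substitute into the circle:
10x² + 50x + 40 = 0  ⟹  x² + 5x + 4 = 0
x = −1 or x = −4, giving (−1, −12) and (−4, −13).
Chord length = distance between (−1, −12) and (−4, −13) = √10 = √10.

√10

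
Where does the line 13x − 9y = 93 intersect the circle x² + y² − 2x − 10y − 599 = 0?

(−6, −19) and (21, 20)

Substitute y = (−93 + 13x)/9:
250x² − 3750x − 31500 = 0  ⟹  x² − 15x − 126 = 0
x = 21 or x = −6, giving (21, 20) and (−6, −19).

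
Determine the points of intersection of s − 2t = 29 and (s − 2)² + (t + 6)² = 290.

(−9, −19) and (19, −5)

From the line, t = (−29 + s)/2. Substituting:
5s² − 50s − 855 = 0  ⟹  s² − 10s − 171 = 0
s = 19 or s = −9, giving (19, −5) and (−9, −19).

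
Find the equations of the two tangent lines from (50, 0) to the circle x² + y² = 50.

x + 7y = 50 and x − 7y = 50

Write the tangent as mx − y + (0 − m·(50)) = 0 and set its distance from the centre to 5√2:
(−50m − (0))² = 50(m² + 1)
49m² − 1 = 0, so m = −1/7 or m = 1/7.
Through (50, 0) these give x + 7y = 50 and x − 7y = 50.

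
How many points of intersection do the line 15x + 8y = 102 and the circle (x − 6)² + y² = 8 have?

2

d² = (15·6 + 8·0 − (102))²/289 = 144/289; r² = 8.
Since d² < r², the line cuts the circle twice.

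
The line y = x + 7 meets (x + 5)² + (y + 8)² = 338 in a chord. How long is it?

Substitute y = x + 7:
2x² + 40x − 88 = 0  ⟹  x² + 20x − 44 = 0
x = 2 or x = −22, giving (2, 9) and (−22, −15).
Chord length = distance between (2, 9) and (−22, −15) = √1152 = 24√2.

24√2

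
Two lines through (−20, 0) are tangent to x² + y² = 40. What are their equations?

Write the tangent as mx − y + (0 − m·(−20)) = 0 and set its distance from the centre to 2√10:
(20m − (0))² = 40(m² + 1)
9m² − 1 = 0, so m = 1/3 or m = −1/3.
With m = 1/3: x − 3y = −20. With m = −1/3: x + 3y = −20.

x − 3y = −20 and x + 3y = −20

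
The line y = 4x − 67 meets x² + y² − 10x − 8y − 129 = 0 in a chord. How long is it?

The distance from (5, 4) to the line is 51/√17, and r² = 170.
Half the chord is √(r² − d²) = √(17), so the full chord is 2√17.

2√17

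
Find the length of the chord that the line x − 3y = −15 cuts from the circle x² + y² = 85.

5√10

Substitute y = (15 + x)/3:
10x² + 30x − 540 = 0  ⟹  x² + 3x − 54 = 0
x = 6 or x = −9, giving (6, 7) and (−9, 2).
|(6, 7) − (−9, 2)| = √((15)² + (5)²) = 5√10.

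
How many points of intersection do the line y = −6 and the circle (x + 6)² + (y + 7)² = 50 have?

2

Substituting the line into the circle gives x² + 12x − 13 = 0.
Δ = 144 − (−52) = 196.
Two real roots: the line is a secant.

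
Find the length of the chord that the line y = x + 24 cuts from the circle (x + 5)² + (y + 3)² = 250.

Centre (−5, −3), r² = 250. Perpendicular distance d from centre to line = |22| / √2 = 22/√2.
Half the chord is √(r² − d²) = √(8), so the full chord is 4√2.

4√2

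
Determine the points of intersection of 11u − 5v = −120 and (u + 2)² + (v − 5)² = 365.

Substitute v = (120 + 11u)/5:
146u² + 2190u = 0  ⟹  u² + 15u = 0
u = 0 or u = −15, giving (0, 24) and (−15, −9).

(−15, −9) and (0, 24)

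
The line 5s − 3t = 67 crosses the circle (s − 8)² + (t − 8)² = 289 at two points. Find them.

(8, −9) and (23, 16)

From the line, t = (−67 + 5s)/3. Substituting:
34s² − 1054s + 6256 = 0  ⟹  s² − 31s + 184 = 0
s = 23 or s = 8, giving (23, 16) and (8, −9).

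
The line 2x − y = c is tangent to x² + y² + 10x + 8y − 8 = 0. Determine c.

c = −6 ± 7√5

Tangency holds when the distance from the centre (−5, −4) to the line equals the radius 7:
|2·(−5) − 1·(−4) − c| / √5 = 7
|c − (−6)| = 7√5.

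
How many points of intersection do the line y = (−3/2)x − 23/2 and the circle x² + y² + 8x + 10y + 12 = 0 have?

2

d² = (3·(−4) + 2·(−5) − (−23))²/13 = 1/13; r² = 29.
Since d² < r², the line cuts the circle twice.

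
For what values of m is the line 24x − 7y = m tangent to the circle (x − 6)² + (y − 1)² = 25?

m = 12 or m = 262

Tangency holds when the distance from the centre (6, 1) to the line equals the radius 5:
|24·6 − 7·1 − m| / √625 = 5
|m − (137)| = 5·25, so m = 262 or m = 12.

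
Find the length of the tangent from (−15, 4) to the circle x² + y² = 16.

Centre (0, 0), r² = 16. |PO|² = (−15)² + (4)² = 241.
The tangent meets the radius at right angles, so tangent² = |PO|² − r² = 241 − 16 = 225.

15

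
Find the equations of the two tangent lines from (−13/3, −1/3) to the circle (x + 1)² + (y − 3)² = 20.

A line y − (−1/3) = m(x − (−13/3)) is tangent when its distance from (−1, 3) is 2√5:
[m·(10/3) − (10/3)]² = 20(m² + 1)
2m² + 5m + 2 = 0, so m = −1/2 or m = −2.
Through (−13/3, −1/3) these give x + 2y = −5 and 2x + y = −9.

x + 2y = −5 and 2x + y = −9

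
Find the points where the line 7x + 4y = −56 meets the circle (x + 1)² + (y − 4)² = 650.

From the line, y = (−56 − 7x)/4. Substituting:
65x² + 1040x − 5200 = 0  ⟹  x² + 16x − 80 = 0
x = 4 or x = −20, giving (4, −21) and (−20, 21).

(−20, 21) and (4, −21)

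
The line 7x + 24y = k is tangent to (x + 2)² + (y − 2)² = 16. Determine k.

k = −66 or k = 134

The line touches the circle iff its distance from (−2, 2) is 4:
|7·(−2) + 24·2 − k| / √625 = 4
|k − (34)| = 4·25, so k = 134 or k = −66.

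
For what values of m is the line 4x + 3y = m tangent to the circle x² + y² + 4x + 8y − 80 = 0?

Tangency holds when the distance from the centre (−2, −4) to the line equals the radius 10:
|4·(−2) + 3·(−4) − m| / √25 = 10
|m − (−20)| = 10·5, so m = 30 or m = −70.

m = −70 or m = 30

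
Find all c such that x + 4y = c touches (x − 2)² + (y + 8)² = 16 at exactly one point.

The line touches the circle iff its distance from (2, −8) is 4:
|1·2 + 4·(−8) − c| / √17 = 4
|c − (−30)| = 4√17.

c = −30 ± 4√17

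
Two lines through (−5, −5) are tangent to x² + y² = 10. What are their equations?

Write the tangent as mx − y + (−5 − m·(−5)) = 0 and set its distance from the centre to √10:
(5m − (5))² = 10(m² + 1)
3m² − 10m + 3 = 0, so m = 1/3 or m = 3.
Through (−5, −5) these give x − 3y = 10 and 3x − y = −10.

x − 3y = 10 and 3x − y = −10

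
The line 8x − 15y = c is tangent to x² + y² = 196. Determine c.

For a tangent, require d(centre, line) = r = 14.
|8·0 − 15·0 − c| / √289 = 14
|c| = 14·17, so c = 238 or c = −238.

c = −238 or c = 238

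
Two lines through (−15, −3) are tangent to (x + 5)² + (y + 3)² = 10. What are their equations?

x − 3y = −6 and x + 3y = −24

Let a tangent through (−15, −3) have slope m. Its distance from (−5, −3) must equal √10:
(10m − (0))² = 10(m² + 1)
9m² − 1 = 0, so m = 1/3 or m = −1/3.
Through (−15, −3) these give x − 3y = −6 and x + 3y = −24.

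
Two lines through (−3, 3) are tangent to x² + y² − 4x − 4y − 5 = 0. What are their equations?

A line y − (3) = m(x − (−3)) is tangent when its distance from (2, 2) is √13:
[m·(5) − (−1)]² = 13(m² + 1)
6m² + 5m − 6 = 0, so m = −3/2 or m = 2/3.
With m = −3/2: 3x + 2y = −3. With m = 2/3: 2x − 3y = −15.

3x + 2y = −3 and 2x − 3y = −15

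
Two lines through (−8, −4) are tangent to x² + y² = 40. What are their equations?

3x − y = −20 and x + 3y = −20

Let a tangent through (−8, −4) have slope m. Its distance from (0, 0) must equal 2√10:
[m·(8) − (4)]² = 40(m² + 1)
3m² − 8m − 3 = 0, so m = 3 or m = −1/3.
With m = 3: 3x − y = −20. With m = −1/3: x + 3y = −20.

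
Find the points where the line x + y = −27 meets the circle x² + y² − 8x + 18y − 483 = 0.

(−20, −7) and (6, −33)

From the line, y = −x − 27. Substituting:
2x² + 28x − 240 = 0  ⟹  x² + 14x − 120 = 0
x = 6 or x = −20, giving (6, −33) and (−20, −7).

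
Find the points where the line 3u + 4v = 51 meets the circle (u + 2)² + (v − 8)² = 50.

(−3, 15) and (5, 9)

Express v = (51 − 3u)/4 and substitute into the circle:
25u² − 50u − 375 = 0  ⟹  u² − 2u − 15 = 0
u = 5 or u = −3, giving (5, 9) and (−3, 15).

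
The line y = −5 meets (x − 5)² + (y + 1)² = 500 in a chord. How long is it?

The distance from (5, −1) to the line is 4, and r² = 500.
Chord = 2√(r² − d²) = 2·√(484) = 44.

44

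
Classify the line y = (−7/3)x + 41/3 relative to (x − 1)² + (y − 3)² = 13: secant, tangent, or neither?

Centre (1, 3), r² = 13. Distance² from centre to line = (−25)²/58 = 625/58.
Since d² < r², the line cuts the circle twice.

secant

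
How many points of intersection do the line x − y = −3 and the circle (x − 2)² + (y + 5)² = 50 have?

1

Centre (2, −5), r² = 50. Distance² from centre to line = (10)²/2 = 50.
Since d² = r², the line is tangent.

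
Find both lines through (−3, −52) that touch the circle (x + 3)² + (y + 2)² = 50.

Write the tangent as mx − y + (−52 − m·(−3)) = 0 and set its distance from the centre to 5√2:
(0m − (50))² = 50(m² + 1)
m² − 49 = 0, so m = −7 or m = 7.
With m = −7: 7x + y = −73. With m = 7: 7x − y = 31.

7x + y = −73 and 7x − y = 31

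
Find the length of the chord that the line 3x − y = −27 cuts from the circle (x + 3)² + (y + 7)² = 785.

Substitute y = 3x + 27:
10x² + 210x + 380 = 0  ⟹  x² + 21x + 38 = 0
x = −2 or x = −19, giving (−2, 21) and (−19, −30).
|(−2, 21) − (−19, −30)| = √((17)² + (51)²) = 17√10.

17√10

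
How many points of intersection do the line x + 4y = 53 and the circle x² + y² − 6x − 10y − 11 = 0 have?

Centre (3, 5), r² = 45. Distance² from centre to line = (−30)²/17 = 900/17.
Since d² > r², the line lies outside the circle.

0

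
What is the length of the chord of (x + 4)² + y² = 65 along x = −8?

The line gives x = −8. Substituting into the circle:
y² − 49 = 0
y = 7 or y = −7, giving (−8, 7) and (−8, −7).
|(−8, 7) − (−8, −7)| = √((0)² + (14)²) = 14.

14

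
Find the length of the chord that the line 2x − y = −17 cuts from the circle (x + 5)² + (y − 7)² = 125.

The distance from (−5, 7) to the line is 0/√5, and r² = 125.
Half the chord is √(r² − d²) = √(125), so the full chord is 10√5.

10√5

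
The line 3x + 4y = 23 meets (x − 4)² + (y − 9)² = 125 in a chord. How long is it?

Centre (4, 9), r² = 125. Perpendicular distance d from centre to line = |25| / √25 = 25/√25.
Half the chord is √(r² − d²) = √(100), so the full chord is 20.

20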